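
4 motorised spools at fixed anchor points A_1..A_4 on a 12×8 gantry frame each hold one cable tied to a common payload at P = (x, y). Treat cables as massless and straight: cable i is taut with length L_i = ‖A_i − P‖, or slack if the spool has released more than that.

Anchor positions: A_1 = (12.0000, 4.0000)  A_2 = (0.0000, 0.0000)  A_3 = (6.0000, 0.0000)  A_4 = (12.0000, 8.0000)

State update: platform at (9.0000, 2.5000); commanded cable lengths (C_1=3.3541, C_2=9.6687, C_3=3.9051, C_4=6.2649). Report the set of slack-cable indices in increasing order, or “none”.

i=1: geometric 3.3541 vs commanded 3.3541 ⇒ taut
i=2: geometric 9.3408 vs commanded 9.6687 ⇒ slack
i=3: geometric 3.9051 vs commanded 3.9051 ⇒ taut
i=4: geometric 6.2650 vs commanded 6.2649 ⇒ taut

2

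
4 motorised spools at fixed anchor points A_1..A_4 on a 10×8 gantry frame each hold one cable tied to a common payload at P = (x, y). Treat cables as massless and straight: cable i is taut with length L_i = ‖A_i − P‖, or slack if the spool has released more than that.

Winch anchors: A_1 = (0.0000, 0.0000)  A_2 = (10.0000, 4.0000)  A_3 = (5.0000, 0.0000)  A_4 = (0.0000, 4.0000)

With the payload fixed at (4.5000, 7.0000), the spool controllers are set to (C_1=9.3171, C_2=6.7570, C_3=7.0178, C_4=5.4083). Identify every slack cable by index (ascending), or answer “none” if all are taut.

i=1: geometric 8.3217 vs commanded 9.3171 ⇒ slack
i=2: geometric 6.2650 vs commanded 6.7570 ⇒ slack
i=3: geometric 7.0178 vs commanded 7.0178 ⇒ taut
i=4: geometric 5.4083 vs commanded 5.4083 ⇒ taut

1, 2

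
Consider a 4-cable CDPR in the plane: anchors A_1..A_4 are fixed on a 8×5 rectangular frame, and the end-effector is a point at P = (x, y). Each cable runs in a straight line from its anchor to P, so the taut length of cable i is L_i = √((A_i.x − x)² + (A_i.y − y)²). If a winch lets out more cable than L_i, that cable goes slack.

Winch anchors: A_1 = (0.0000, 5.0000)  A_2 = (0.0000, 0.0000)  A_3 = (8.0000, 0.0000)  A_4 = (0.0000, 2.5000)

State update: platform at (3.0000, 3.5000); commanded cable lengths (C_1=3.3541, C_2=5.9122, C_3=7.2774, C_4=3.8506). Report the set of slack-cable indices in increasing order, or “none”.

cable 1: L_1 = ‖A_1−P‖ = 3.3541;  C_1 = 3.3541 → taut
cable 2: L_2 = ‖A_2−P‖ = 4.6098;  C_2 = 5.9122 → slack
cable 3: L_3 = ‖A_3−P‖ = 6.1033;  C_3 = 7.2774 → slack
cable 4: L_4 = ‖A_4−P‖ = 3.1623;  C_4 = 3.8506 → slack

2, 3, 4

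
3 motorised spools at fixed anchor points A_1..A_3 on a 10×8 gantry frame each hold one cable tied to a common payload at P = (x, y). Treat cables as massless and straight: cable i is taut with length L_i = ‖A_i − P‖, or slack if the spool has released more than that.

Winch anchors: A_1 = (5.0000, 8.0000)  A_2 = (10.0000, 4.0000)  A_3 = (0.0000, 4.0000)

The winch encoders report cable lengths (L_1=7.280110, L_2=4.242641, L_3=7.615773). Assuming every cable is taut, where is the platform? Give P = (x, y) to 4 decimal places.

(7.0000, 1.0000)

expand ‖A_i−P‖²=L_i² and subtract eq 1 (q_i ≔ ‖A_i‖²−L_i²)
q_1 = 25.0000+64.0000−53.0000 = 36.0000
eq1−eq2 → [-10.0000  8.0000]·P = -62.0000
eq1−eq3 → [10.0000  8.0000]·P = 78.0000
2×2 solve → P = (7.0000, 1.0000)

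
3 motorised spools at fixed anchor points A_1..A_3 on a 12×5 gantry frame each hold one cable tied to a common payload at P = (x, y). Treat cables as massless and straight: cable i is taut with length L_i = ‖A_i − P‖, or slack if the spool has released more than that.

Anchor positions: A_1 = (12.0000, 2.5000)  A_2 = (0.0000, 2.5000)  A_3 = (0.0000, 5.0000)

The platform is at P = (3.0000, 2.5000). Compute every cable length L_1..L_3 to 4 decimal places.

(9.0000, 3.0000, 3.9051)

cable 1: Δx=9.0000, Δy=0.0000; L_1 = √(Δx²+Δy²) = 9.0000
cable 2: Δx=-3.0000, Δy=0.0000; L_2 = √(Δx²+Δy²) = 3.0000
cable 3: Δx=-3.0000, Δy=2.5000; L_3 = √(Δx²+Δy²) = 3.9051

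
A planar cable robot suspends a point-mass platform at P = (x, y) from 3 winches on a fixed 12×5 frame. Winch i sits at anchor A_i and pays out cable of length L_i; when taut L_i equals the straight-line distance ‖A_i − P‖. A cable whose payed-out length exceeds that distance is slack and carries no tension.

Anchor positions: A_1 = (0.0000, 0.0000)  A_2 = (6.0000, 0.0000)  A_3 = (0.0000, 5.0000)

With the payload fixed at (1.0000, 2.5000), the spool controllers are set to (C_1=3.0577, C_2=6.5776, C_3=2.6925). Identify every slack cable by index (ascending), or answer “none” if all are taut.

1, 2

cable 1: √((-1.0000)²+(-2.5000)²)=2.6926, C_1=3.0577: slack
cable 2: √((5.0000)²+(-2.5000)²)=5.5902, C_2=6.5776: slack
cable 3: √((-1.0000)²+(2.5000)²)=2.6926, C_3=2.6925: taut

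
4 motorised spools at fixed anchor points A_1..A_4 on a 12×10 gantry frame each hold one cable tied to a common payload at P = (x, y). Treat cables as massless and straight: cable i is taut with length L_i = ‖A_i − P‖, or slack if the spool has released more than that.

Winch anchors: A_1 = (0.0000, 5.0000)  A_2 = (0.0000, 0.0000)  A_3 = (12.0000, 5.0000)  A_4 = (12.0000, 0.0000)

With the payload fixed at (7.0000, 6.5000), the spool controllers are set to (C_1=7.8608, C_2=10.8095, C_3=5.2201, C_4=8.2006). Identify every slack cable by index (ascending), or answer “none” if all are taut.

cable 1: √((-7.0000)²+(-1.5000)²)=7.1589, C_1=7.8608: slack
cable 2: √((-7.0000)²+(-6.5000)²)=9.5525, C_2=10.8095: slack
cable 3: √((5.0000)²+(-1.5000)²)=5.2202, C_3=5.2201: taut
cable 4: √((5.0000)²+(-6.5000)²)=8.2006, C_4=8.2006: taut

1, 2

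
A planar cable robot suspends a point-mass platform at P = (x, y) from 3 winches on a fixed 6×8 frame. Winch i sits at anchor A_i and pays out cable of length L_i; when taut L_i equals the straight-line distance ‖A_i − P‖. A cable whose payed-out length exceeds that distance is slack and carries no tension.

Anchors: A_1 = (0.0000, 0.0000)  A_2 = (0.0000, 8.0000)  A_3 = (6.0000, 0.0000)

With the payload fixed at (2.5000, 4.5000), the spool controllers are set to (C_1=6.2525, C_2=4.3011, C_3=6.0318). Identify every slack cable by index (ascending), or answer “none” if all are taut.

i=1: geometric 5.1478 vs commanded 6.2525 ⇒ slack
i=2: geometric 4.3012 vs commanded 4.3011 ⇒ taut
i=3: geometric 5.7009 vs commanded 6.0318 ⇒ slack

1, 3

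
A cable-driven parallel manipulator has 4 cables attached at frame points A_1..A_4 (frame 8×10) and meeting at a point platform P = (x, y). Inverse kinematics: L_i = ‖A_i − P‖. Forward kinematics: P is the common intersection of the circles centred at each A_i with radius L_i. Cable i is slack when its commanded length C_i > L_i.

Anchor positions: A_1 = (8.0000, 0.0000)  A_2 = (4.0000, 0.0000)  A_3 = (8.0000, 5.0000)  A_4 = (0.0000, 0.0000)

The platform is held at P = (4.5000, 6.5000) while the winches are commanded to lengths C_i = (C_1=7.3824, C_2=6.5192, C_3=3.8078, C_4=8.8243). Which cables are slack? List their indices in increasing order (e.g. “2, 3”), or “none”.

cable 1: L_1 = ‖A_1−P‖ = 7.3824;  C_1 = 7.3824 → taut
cable 2: L_2 = ‖A_2−P‖ = 6.5192;  C_2 = 6.5192 → taut
cable 3: L_3 = ‖A_3−P‖ = 3.8079;  C_3 = 3.8078 → taut
cable 4: L_4 = ‖A_4−P‖ = 7.9057;  C_4 = 8.8243 → slack

4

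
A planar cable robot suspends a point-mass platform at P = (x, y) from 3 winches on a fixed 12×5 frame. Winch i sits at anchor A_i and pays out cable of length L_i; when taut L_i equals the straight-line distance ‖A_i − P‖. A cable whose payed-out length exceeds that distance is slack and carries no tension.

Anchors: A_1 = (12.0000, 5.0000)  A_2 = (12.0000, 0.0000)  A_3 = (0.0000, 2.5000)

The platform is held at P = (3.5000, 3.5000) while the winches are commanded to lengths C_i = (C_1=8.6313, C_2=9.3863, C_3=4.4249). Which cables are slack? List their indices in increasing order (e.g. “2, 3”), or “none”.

2, 3

i=1: geometric 8.6313 vs commanded 8.6313 ⇒ taut
i=2: geometric 9.1924 vs commanded 9.3863 ⇒ slack
i=3: geometric 3.6401 vs commanded 4.4249 ⇒ slack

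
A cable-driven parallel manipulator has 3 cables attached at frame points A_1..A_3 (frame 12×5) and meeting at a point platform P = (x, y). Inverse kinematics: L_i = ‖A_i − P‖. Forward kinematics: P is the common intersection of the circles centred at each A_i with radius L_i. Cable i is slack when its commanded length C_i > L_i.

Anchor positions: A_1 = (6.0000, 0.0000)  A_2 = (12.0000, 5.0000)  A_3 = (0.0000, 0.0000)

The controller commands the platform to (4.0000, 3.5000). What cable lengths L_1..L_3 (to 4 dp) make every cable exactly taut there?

L_1: Δ = A_1−P = (2.0000, -3.5000) → ‖Δ‖ = √16.2500 = 4.0311
L_2: Δ = A_2−P = (8.0000, 1.5000) → ‖Δ‖ = √66.2500 = 8.1394
L_3: Δ = A_3−P = (-4.0000, -3.5000) → ‖Δ‖ = √28.2500 = 5.3151

(4.0311, 8.1394, 5.3151)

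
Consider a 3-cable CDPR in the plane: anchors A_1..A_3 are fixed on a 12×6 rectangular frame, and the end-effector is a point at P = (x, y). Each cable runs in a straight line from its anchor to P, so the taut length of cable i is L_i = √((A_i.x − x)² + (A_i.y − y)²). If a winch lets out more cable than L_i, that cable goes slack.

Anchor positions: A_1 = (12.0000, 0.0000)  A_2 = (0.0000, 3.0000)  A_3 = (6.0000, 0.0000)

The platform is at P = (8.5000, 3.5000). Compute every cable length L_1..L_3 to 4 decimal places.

cable 1: Δx=3.5000, Δy=-3.5000; L_1 = √(Δx²+Δy²) = 4.9497
cable 2: Δx=-8.5000, Δy=-0.5000; L_2 = √(Δx²+Δy²) = 8.5147
cable 3: Δx=-2.5000, Δy=-3.5000; L_3 = √(Δx²+Δy²) = 4.3012

(4.9497, 8.5147, 4.3012)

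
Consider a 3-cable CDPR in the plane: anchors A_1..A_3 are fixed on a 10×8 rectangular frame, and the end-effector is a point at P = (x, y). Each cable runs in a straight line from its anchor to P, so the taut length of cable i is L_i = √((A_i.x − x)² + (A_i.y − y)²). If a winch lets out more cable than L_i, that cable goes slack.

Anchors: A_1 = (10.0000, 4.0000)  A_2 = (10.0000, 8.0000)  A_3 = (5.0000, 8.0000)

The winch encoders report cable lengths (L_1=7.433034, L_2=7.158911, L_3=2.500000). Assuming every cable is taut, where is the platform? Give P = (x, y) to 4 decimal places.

(3.0000, 6.5000)

expand ‖A_i−P‖²=L_i² and subtract eq 1 (q_i ≔ ‖A_i‖²−L_i²)
q_1 = 100.0000+16.0000−55.2500 = 60.7500
eq1−eq2 → [0.0000  -8.0000]·P = -52.0000
eq1−eq3 → [10.0000  -8.0000]·P = -22.0000
2×2 solve → P = (3.0000, 6.5000)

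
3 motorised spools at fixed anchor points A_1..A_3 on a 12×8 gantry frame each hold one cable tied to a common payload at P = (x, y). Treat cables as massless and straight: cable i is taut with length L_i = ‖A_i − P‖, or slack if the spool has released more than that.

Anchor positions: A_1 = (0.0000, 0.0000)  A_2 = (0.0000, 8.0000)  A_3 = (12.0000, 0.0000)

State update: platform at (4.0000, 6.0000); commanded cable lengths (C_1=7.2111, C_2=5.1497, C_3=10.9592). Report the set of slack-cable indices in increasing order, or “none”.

2, 3

i=1: geometric 7.2111 vs commanded 7.2111 ⇒ taut
i=2: geometric 4.4721 vs commanded 5.1497 ⇒ slack
i=3: geometric 10.0000 vs commanded 10.9592 ⇒ slack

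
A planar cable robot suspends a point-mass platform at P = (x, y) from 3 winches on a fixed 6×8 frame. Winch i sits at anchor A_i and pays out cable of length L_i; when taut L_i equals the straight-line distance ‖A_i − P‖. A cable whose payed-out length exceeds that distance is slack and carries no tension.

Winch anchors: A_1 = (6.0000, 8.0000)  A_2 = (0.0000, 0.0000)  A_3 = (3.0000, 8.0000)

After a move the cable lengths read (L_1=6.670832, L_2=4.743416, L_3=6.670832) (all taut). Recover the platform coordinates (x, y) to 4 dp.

(4.5000, 1.5000)

circle eqns → linear via eq_j − eq_1; set c_j = A_j·A_j − L_j²
c_1 = 36.0000+64.0000−44.5000 = 55.5000
12.0000·x + 16.0000·y = c_1−c_2 = 78.0000
6.0000·x + 0.0000·y = c_1−c_3 = 27.0000
solve first two rows → x=4.5000, y=1.5000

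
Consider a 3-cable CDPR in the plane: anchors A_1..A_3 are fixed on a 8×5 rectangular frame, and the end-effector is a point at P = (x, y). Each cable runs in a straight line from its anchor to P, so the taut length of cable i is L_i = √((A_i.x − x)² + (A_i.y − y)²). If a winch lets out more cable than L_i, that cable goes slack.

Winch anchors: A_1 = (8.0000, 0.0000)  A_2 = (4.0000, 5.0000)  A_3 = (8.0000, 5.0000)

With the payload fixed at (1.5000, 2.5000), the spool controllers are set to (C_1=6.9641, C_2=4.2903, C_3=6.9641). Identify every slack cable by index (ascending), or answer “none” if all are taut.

2

cable 1: √((6.5000)²+(-2.5000)²)=6.9642, C_1=6.9641: taut
cable 2: √((2.5000)²+(2.5000)²)=3.5355, C_2=4.2903: slack
cable 3: √((6.5000)²+(2.5000)²)=6.9642, C_3=6.9641: taut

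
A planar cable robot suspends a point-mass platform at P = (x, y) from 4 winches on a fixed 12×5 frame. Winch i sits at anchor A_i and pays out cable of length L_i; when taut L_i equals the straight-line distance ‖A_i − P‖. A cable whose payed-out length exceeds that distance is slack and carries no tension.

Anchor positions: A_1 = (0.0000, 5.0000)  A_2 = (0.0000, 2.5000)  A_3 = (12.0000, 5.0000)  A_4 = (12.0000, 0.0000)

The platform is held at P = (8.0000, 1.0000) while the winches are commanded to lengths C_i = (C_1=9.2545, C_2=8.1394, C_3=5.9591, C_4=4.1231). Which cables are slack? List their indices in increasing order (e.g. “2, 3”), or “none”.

1, 3

cable 1: L_1 = ‖A_1−P‖ = 8.9443;  C_1 = 9.2545 → slack
cable 2: L_2 = ‖A_2−P‖ = 8.1394;  C_2 = 8.1394 → taut
cable 3: L_3 = ‖A_3−P‖ = 5.6569;  C_3 = 5.9591 → slack
cable 4: L_4 = ‖A_4−P‖ = 4.1231;  C_4 = 4.1231 → taut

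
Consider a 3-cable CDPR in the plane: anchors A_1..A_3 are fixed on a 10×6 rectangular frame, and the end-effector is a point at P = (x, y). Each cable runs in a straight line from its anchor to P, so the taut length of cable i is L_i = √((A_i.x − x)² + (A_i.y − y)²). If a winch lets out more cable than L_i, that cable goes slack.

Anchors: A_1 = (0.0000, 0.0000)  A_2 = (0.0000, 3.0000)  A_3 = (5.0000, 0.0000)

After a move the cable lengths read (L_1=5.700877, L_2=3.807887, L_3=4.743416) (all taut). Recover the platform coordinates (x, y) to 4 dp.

(3.5000, 4.5000)

each cable: (A_i−P)·(A_i−P) = L_i²; let q_i = ‖A_i‖²−L_i²
q_1 = 0.0000+0.0000−32.5000 = -32.5000
row 1: 0.0000x − 6.0000y = -27.0000  (q_2=-5.5000)
row 2: -10.0000x + 0.0000y = -35.0000  (q_3=2.5000)
Cramer on rows 1–2 → x = 3.5000, y = 4.5000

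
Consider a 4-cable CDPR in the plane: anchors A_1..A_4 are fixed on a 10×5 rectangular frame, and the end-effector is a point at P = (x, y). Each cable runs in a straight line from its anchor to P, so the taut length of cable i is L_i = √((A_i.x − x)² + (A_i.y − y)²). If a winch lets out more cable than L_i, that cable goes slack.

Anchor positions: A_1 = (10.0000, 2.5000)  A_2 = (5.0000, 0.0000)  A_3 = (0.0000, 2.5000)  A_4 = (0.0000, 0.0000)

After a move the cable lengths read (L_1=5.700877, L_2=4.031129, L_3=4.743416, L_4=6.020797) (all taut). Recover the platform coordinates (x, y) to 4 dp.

circle eqns → linear via eq_j − eq_1; set k_j = A_j·A_j − L_j²
k_1 = 100.0000+6.2500−32.5000 = 73.7500
10.0000·x + 5.0000·y = k_1−k_2 = 65.0000
20.0000·x + 0.0000·y = k_1−k_3 = 90.0000
20.0000·x + 5.0000·y = k_1−k_4 = 110.0000
solve first two rows → x=4.5000, y=4.0000
check cable 4: ‖A_4−P‖² = 36.2500 ≈ L_4² = 36.2500 ✓

(4.5000, 4.0000)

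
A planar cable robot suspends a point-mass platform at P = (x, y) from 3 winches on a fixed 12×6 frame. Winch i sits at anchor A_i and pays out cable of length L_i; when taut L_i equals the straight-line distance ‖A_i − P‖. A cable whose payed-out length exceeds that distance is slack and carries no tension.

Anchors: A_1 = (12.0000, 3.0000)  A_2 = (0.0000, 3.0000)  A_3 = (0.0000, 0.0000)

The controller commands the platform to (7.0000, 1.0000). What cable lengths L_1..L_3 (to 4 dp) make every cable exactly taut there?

cable 1: Δx=5.0000, Δy=2.0000; L_1 = √(Δx²+Δy²) = 5.3852
cable 2: Δx=-7.0000, Δy=2.0000; L_2 = √(Δx²+Δy²) = 7.2801
cable 3: Δx=-7.0000, Δy=-1.0000; L_3 = √(Δx²+Δy²) = 7.0711

(5.3852, 7.2801, 7.0711)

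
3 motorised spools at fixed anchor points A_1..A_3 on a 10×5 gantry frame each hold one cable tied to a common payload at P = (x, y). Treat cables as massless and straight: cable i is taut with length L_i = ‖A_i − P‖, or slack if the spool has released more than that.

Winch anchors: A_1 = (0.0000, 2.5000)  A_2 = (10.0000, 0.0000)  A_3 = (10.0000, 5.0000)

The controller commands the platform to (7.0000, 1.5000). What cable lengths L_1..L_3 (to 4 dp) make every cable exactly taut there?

(7.0711, 3.3541, 4.6098)

cable 1: Δx=-7.0000, Δy=1.0000; L_1 = √(Δx²+Δy²) = 7.0711
cable 2: Δx=3.0000, Δy=-1.5000; L_2 = √(Δx²+Δy²) = 3.3541
cable 3: Δx=3.0000, Δy=3.5000; L_3 = √(Δx²+Δy²) = 4.6098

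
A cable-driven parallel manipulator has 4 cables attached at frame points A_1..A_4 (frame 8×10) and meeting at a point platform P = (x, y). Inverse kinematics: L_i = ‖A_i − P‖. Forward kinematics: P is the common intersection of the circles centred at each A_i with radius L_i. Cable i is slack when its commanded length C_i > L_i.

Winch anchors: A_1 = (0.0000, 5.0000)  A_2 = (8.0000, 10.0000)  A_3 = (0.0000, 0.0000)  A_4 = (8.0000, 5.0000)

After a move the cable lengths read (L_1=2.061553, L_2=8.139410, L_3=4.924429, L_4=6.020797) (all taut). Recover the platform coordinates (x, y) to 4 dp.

(2.0000, 4.5000)

expand ‖A_i−P‖²=L_i² and subtract eq 1 (c_i ≔ ‖A_i‖²−L_i²)
c_1 = 0.0000+25.0000−4.2500 = 20.7500
eq1−eq2 → [-16.0000  -10.0000]·P = -77.0000
eq1−eq3 → [0.0000  10.0000]·P = 45.0000
eq1−eq4 → [-16.0000  0.0000]·P = -32.0000
2×2 solve → P = (2.0000, 4.5000)
check cable 4: ‖A_4−P‖² = 36.2500 ≈ L_4² = 36.2500 ✓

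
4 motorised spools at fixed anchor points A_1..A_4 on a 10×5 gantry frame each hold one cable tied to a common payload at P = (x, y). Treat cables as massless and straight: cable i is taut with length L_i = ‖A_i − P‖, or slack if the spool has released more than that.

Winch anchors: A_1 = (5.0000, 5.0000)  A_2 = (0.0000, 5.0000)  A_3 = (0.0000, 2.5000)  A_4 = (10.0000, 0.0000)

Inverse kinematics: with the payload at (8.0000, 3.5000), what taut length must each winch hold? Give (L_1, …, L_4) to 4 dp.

L_1 = √((5.0000−8.0000)² + (5.0000−3.5000)²) = 3.3541
L_2 = √((0.0000−8.0000)² + (5.0000−3.5000)²) = 8.1394
L_3 = √((0.0000−8.0000)² + (2.5000−3.5000)²) = 8.0623
L_4 = √((10.0000−8.0000)² + (0.0000−3.5000)²) = 4.0311

(3.3541, 8.1394, 8.0623, 4.0311)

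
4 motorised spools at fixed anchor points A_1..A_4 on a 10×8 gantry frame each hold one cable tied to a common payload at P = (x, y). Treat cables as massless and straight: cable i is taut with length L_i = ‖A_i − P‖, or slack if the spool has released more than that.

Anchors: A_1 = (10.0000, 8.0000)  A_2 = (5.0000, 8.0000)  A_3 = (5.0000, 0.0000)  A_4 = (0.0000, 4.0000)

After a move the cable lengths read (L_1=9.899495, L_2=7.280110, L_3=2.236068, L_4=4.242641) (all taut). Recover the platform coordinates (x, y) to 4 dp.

(3.0000, 1.0000)

circle eqns → linear via eq_j − eq_1; set c_j = A_j·A_j − L_j²
c_1 = 100.0000+64.0000−98.0000 = 66.0000
10.0000·x + 0.0000·y = c_1−c_2 = 30.0000
10.0000·x + 16.0000·y = c_1−c_3 = 46.0000
20.0000·x + 8.0000·y = c_1−c_4 = 68.0000
solve first two rows → x=3.0000, y=1.0000
check cable 4: ‖A_4−P‖² = 18.0000 ≈ L_4² = 18.0000 ✓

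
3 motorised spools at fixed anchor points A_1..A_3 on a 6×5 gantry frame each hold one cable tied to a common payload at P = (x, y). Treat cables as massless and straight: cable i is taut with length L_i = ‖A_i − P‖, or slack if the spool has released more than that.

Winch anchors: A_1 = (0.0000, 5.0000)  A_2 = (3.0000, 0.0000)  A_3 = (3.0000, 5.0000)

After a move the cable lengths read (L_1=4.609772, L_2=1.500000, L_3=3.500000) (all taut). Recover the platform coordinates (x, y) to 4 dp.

expand ‖A_i−P‖²=L_i² and subtract eq 1 (q_i ≔ ‖A_i‖²−L_i²)
q_1 = 0.0000+25.0000−21.2500 = 3.7500
eq1−eq2 → [-6.0000  10.0000]·P = -3.0000
eq1−eq3 → [-6.0000  0.0000]·P = -18.0000
2×2 solve → P = (3.0000, 1.5000)

(3.0000, 1.5000)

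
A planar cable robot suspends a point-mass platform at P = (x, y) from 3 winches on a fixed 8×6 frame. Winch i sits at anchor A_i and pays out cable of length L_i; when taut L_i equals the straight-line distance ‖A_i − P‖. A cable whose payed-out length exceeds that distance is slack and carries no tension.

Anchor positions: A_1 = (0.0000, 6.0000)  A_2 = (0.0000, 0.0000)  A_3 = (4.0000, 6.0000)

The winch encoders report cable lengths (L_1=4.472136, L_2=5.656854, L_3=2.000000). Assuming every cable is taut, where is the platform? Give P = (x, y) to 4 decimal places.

expand ‖A_i−P‖²=L_i² and subtract eq 1 (q_i ≔ ‖A_i‖²−L_i²)
q_1 = 0.0000+36.0000−20.0000 = 16.0000
eq1−eq2 → [0.0000  12.0000]·P = 48.0000
eq1−eq3 → [-8.0000  0.0000]·P = -32.0000
2×2 solve → P = (4.0000, 4.0000)

(4.0000, 4.0000)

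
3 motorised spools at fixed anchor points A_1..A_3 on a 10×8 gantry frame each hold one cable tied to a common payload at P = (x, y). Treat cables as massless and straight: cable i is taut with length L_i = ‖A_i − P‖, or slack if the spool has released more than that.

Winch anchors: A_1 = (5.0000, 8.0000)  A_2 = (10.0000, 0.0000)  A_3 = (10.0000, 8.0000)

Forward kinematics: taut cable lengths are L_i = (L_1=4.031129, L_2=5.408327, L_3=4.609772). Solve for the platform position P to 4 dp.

(7.0000, 4.5000)

circle eqns → linear via eq_j − eq_1; set c_j = A_j·A_j − L_j²
c_1 = 25.0000+64.0000−16.2500 = 72.7500
-10.0000·x + 16.0000·y = c_1−c_2 = 2.0000
-10.0000·x + 0.0000·y = c_1−c_3 = -70.0000
solve first two rows → x=7.0000, y=4.5000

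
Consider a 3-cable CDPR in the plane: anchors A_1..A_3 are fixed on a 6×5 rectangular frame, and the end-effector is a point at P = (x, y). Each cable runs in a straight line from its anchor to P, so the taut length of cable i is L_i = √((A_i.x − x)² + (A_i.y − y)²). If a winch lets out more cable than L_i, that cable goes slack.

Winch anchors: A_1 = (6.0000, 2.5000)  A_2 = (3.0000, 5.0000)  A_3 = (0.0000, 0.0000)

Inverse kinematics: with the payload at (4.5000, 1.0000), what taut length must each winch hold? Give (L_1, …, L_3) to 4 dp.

(2.1213, 4.2720, 4.6098)

cable 1: Δx=1.5000, Δy=1.5000; L_1 = √(Δx²+Δy²) = 2.1213
cable 2: Δx=-1.5000, Δy=4.0000; L_2 = √(Δx²+Δy²) = 4.2720
cable 3: Δx=-4.5000, Δy=-1.0000; L_3 = √(Δx²+Δy²) = 4.6098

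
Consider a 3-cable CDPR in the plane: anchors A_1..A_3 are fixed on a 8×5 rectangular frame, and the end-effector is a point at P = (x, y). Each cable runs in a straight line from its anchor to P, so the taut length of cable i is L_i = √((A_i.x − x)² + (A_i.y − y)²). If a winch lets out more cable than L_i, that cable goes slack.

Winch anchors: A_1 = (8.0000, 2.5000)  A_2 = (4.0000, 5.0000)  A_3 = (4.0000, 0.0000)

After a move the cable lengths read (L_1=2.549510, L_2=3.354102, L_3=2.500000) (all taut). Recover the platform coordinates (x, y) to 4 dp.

(5.5000, 2.0000)

circle eqns → linear via eq_j − eq_1; set c_j = A_j·A_j − L_j²
c_1 = 64.0000+6.2500−6.5000 = 63.7500
8.0000·x − 5.0000·y = c_1−c_2 = 34.0000
8.0000·x + 5.0000·y = c_1−c_3 = 54.0000
solve first two rows → x=5.5000, y=2.0000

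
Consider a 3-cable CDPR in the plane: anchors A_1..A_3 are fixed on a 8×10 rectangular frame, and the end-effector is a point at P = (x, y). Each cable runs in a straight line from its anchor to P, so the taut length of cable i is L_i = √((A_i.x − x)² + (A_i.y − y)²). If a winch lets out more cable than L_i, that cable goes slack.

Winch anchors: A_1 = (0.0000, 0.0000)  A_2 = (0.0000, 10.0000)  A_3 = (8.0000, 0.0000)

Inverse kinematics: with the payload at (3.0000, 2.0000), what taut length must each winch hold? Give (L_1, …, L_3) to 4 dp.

L_1 = √((0.0000−3.0000)² + (0.0000−2.0000)²) = 3.6056
L_2 = √((0.0000−3.0000)² + (10.0000−2.0000)²) = 8.5440
L_3 = √((8.0000−3.0000)² + (0.0000−2.0000)²) = 5.3852

(3.6056, 8.5440, 5.3852)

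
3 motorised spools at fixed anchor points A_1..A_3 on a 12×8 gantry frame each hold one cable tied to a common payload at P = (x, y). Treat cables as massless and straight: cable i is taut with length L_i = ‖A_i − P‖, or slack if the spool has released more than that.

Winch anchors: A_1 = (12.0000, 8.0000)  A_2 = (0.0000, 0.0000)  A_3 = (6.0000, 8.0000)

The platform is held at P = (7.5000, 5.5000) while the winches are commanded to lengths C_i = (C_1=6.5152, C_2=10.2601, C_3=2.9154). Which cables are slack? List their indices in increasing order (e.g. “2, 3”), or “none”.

cable 1: L_1 = ‖A_1−P‖ = 5.1478;  C_1 = 6.5152 → slack
cable 2: L_2 = ‖A_2−P‖ = 9.3005;  C_2 = 10.2601 → slack
cable 3: L_3 = ‖A_3−P‖ = 2.9155;  C_3 = 2.9154 → taut

1, 2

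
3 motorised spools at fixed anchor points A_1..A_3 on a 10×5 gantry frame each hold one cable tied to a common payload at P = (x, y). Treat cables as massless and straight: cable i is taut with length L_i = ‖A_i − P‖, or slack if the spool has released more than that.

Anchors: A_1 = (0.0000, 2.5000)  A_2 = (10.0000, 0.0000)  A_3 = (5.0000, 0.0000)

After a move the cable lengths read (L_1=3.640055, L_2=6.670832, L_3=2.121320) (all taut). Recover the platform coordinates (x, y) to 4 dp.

(3.5000, 1.5000)

each cable: (A_i−P)·(A_i−P) = L_i²; let c_i = ‖A_i‖²−L_i²
c_1 = 0.0000+6.2500−13.2500 = -7.0000
row 1: -20.0000x + 5.0000y = -62.5000  (c_2=55.5000)
row 2: -10.0000x + 5.0000y = -27.5000  (c_3=20.5000)
Cramer on rows 1–2 → x = 3.5000, y = 1.5000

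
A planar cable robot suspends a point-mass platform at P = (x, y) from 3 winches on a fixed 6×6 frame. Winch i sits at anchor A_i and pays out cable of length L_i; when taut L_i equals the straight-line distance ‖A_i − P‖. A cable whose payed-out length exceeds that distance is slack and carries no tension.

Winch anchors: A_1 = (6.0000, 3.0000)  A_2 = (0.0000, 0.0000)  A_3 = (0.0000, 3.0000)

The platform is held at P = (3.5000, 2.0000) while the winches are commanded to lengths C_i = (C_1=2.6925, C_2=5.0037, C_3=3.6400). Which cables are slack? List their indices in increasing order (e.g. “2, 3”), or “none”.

2

cable 1: √((2.5000)²+(1.0000)²)=2.6926, C_1=2.6925: taut
cable 2: √((-3.5000)²+(-2.0000)²)=4.0311, C_2=5.0037: slack
cable 3: √((-3.5000)²+(1.0000)²)=3.6401, C_3=3.6400: taut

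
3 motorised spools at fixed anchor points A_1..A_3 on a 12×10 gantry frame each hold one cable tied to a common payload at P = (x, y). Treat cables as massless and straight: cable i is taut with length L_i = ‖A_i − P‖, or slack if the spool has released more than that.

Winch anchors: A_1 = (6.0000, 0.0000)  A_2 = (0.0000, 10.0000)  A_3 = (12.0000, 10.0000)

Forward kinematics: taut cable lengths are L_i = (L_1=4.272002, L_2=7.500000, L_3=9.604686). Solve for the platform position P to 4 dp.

(4.5000, 4.0000)

expand ‖A_i−P‖²=L_i² and subtract eq 1 (c_i ≔ ‖A_i‖²−L_i²)
c_1 = 36.0000+0.0000−18.2500 = 17.7500
eq1−eq2 → [12.0000  -20.0000]·P = -26.0000
eq1−eq3 → [-12.0000  -20.0000]·P = -134.0000
2×2 solve → P = (4.5000, 4.0000)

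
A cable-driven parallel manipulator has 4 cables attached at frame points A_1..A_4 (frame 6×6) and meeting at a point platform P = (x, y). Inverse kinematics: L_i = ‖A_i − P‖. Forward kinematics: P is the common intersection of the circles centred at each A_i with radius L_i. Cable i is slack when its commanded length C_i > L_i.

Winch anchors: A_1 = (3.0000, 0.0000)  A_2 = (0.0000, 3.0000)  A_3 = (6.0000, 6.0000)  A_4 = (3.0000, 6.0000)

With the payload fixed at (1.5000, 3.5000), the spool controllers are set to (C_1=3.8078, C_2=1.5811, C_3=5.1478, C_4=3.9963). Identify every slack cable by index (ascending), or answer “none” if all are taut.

4

cable 1: √((1.5000)²+(-3.5000)²)=3.8079, C_1=3.8078: taut
cable 2: √((-1.5000)²+(-0.5000)²)=1.5811, C_2=1.5811: taut
cable 3: √((4.5000)²+(2.5000)²)=5.1478, C_3=5.1478: taut
cable 4: √((1.5000)²+(2.5000)²)=2.9155, C_4=3.9963: slack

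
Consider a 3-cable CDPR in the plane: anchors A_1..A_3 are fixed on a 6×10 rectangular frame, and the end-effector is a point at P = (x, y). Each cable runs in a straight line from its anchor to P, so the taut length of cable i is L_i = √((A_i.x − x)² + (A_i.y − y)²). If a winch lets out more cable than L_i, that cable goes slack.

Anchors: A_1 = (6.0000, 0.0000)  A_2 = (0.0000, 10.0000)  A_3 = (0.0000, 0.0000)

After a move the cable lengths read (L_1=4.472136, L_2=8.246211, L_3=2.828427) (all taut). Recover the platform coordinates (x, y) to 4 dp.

(2.0000, 2.0000)

expand ‖A_i−P‖²=L_i² and subtract eq 1 (k_i ≔ ‖A_i‖²−L_i²)
k_1 = 36.0000+0.0000−20.0000 = 16.0000
eq1−eq2 → [12.0000  -20.0000]·P = -16.0000
eq1−eq3 → [12.0000  0.0000]·P = 24.0000
2×2 solve → P = (2.0000, 2.0000)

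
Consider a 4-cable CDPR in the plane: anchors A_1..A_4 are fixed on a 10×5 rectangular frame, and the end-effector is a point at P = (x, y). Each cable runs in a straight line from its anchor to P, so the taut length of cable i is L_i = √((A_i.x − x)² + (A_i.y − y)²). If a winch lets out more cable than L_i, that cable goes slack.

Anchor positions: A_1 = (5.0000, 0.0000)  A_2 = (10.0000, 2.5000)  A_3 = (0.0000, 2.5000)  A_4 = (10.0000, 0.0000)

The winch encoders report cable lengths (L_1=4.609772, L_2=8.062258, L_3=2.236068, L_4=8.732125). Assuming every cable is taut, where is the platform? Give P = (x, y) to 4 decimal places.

each cable: (A_i−P)·(A_i−P) = L_i²; let k_i = ‖A_i‖²−L_i²
k_1 = 25.0000+0.0000−21.2500 = 3.7500
row 1: -10.0000x − 5.0000y = -37.5000  (k_2=41.2500)
row 2: 10.0000x − 5.0000y = 2.5000  (k_3=1.2500)
row 3: -10.0000x + 0.0000y = -20.0000  (k_4=23.7500)
Cramer on rows 1–2 → x = 2.0000, y = 3.5000
check cable 4: ‖A_4−P‖² = 76.2500 ≈ L_4² = 76.2500 ✓

(2.0000, 3.5000)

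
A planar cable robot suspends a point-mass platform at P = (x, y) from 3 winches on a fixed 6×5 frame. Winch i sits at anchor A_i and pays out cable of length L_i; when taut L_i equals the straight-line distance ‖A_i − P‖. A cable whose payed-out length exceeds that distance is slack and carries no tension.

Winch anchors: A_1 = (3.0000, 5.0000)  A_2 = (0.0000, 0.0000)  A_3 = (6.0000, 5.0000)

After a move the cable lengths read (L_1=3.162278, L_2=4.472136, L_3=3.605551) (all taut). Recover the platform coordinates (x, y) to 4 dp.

(4.0000, 2.0000)

each cable: (A_i−P)·(A_i−P) = L_i²; let c_i = ‖A_i‖²−L_i²
c_1 = 9.0000+25.0000−10.0000 = 24.0000
row 1: 6.0000x + 10.0000y = 44.0000  (c_2=-20.0000)
row 2: -6.0000x + 0.0000y = -24.0000  (c_3=48.0000)
Cramer on rows 1–2 → x = 4.0000, y = 2.0000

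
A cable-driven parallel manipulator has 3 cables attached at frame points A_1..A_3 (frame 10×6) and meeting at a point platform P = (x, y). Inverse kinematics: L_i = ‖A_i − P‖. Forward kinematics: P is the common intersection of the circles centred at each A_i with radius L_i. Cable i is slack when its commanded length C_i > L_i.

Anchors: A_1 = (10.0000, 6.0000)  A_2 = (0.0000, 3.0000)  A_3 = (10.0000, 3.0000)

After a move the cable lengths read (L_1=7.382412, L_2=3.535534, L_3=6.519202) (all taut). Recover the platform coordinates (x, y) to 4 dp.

expand ‖A_i−P‖²=L_i² and subtract eq 1 (k_i ≔ ‖A_i‖²−L_i²)
k_1 = 100.0000+36.0000−54.5000 = 81.5000
eq1−eq2 → [20.0000  6.0000]·P = 85.0000
eq1−eq3 → [0.0000  6.0000]·P = 15.0000
2×2 solve → P = (3.5000, 2.5000)

(3.5000, 2.5000)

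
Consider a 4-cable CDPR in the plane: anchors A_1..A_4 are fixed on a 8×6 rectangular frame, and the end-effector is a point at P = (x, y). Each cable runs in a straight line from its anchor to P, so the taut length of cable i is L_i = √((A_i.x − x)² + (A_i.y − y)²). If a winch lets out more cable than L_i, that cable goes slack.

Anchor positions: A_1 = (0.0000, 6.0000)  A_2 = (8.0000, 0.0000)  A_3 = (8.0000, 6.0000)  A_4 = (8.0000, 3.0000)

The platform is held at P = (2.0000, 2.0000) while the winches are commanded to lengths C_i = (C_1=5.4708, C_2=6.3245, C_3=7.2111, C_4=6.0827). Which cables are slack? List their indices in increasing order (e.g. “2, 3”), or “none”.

1

cable 1: L_1 = ‖A_1−P‖ = 4.4721;  C_1 = 5.4708 → slack
cable 2: L_2 = ‖A_2−P‖ = 6.3246;  C_2 = 6.3245 → taut
cable 3: L_3 = ‖A_3−P‖ = 7.2111;  C_3 = 7.2111 → taut
cable 4: L_4 = ‖A_4−P‖ = 6.0828;  C_4 = 6.0827 → taut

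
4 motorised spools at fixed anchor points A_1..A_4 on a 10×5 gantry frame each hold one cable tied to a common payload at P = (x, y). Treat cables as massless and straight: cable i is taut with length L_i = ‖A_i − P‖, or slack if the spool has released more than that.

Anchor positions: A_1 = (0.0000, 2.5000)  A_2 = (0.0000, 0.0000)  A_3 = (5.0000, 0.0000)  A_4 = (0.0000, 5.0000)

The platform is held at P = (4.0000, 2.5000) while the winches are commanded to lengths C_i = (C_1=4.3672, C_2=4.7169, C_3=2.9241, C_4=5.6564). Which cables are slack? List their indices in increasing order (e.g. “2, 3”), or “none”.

cable 1: √((-4.0000)²+(0.0000)²)=4.0000, C_1=4.3672: slack
cable 2: √((-4.0000)²+(-2.5000)²)=4.7170, C_2=4.7169: taut
cable 3: √((1.0000)²+(-2.5000)²)=2.6926, C_3=2.9241: slack
cable 4: √((-4.0000)²+(2.5000)²)=4.7170, C_4=5.6564: slack

1, 3, 4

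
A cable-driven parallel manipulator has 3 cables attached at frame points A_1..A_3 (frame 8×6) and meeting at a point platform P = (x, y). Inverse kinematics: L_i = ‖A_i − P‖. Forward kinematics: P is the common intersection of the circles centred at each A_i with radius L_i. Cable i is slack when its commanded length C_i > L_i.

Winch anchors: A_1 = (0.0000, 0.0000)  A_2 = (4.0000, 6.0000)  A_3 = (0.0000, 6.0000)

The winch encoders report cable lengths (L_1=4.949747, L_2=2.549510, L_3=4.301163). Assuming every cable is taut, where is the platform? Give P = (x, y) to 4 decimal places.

each cable: (A_i−P)·(A_i−P) = L_i²; let q_i = ‖A_i‖²−L_i²
q_1 = 0.0000+0.0000−24.5000 = -24.5000
row 1: -8.0000x − 12.0000y = -70.0000  (q_2=45.5000)
row 2: 0.0000x − 12.0000y = -42.0000  (q_3=17.5000)
Cramer on rows 1–2 → x = 3.5000, y = 3.5000

(3.5000, 3.5000)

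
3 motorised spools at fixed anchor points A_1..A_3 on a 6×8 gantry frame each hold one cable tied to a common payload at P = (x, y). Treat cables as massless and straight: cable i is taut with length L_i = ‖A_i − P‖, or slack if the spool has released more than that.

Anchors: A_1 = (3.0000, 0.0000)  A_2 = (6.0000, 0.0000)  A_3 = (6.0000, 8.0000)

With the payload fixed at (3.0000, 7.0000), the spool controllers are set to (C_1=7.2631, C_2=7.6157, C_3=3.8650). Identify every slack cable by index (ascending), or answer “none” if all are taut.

1, 3

cable 1: √((0.0000)²+(-7.0000)²)=7.0000, C_1=7.2631: slack
cable 2: √((3.0000)²+(-7.0000)²)=7.6158, C_2=7.6157: taut
cable 3: √((3.0000)²+(1.0000)²)=3.1623, C_3=3.8650: slack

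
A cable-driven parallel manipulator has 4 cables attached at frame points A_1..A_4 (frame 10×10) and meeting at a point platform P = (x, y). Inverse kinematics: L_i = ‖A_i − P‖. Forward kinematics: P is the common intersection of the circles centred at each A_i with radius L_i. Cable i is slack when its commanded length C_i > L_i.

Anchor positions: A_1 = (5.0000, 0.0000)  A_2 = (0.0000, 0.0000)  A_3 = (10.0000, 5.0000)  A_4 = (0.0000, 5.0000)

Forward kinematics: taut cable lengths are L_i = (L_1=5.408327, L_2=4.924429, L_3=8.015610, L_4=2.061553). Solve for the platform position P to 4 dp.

(2.0000, 4.5000)

expand ‖A_i−P‖²=L_i² and subtract eq 1 (c_i ≔ ‖A_i‖²−L_i²)
c_1 = 25.0000+0.0000−29.2500 = -4.2500
eq1−eq2 → [10.0000  0.0000]·P = 20.0000
eq1−eq3 → [-10.0000  -10.0000]·P = -65.0000
eq1−eq4 → [10.0000  -10.0000]·P = -25.0000
2×2 solve → P = (2.0000, 4.5000)
check cable 4: ‖A_4−P‖² = 4.2500 ≈ L_4² = 4.2500 ✓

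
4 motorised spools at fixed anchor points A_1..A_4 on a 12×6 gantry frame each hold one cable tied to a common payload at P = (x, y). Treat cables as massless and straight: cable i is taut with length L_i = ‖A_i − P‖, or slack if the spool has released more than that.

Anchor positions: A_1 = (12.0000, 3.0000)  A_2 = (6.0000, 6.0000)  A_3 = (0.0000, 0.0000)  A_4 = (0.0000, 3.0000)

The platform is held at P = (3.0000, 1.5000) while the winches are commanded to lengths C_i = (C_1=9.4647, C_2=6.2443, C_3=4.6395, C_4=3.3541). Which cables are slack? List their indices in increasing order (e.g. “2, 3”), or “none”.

1, 2, 3

cable 1: L_1 = ‖A_1−P‖ = 9.1241;  C_1 = 9.4647 → slack
cable 2: L_2 = ‖A_2−P‖ = 5.4083;  C_2 = 6.2443 → slack
cable 3: L_3 = ‖A_3−P‖ = 3.3541;  C_3 = 4.6395 → slack
cable 4: L_4 = ‖A_4−P‖ = 3.3541;  C_4 = 3.3541 → taut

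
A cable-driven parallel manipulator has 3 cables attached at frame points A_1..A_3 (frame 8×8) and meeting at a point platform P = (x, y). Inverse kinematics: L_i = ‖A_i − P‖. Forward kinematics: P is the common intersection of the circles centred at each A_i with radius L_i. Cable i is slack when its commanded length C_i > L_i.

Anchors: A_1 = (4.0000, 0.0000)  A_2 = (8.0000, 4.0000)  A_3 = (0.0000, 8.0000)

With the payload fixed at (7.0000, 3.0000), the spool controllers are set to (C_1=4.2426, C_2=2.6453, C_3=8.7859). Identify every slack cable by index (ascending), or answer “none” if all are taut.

2, 3

i=1: geometric 4.2426 vs commanded 4.2426 ⇒ taut
i=2: geometric 1.4142 vs commanded 2.6453 ⇒ slack
i=3: geometric 8.6023 vs commanded 8.7859 ⇒ slack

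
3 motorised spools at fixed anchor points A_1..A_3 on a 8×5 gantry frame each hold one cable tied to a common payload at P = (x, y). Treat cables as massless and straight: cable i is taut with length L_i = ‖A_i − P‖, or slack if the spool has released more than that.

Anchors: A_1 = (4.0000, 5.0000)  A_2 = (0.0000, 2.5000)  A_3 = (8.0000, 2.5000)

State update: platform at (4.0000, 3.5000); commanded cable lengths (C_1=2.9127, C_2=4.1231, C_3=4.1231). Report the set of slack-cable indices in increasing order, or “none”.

cable 1: √((0.0000)²+(1.5000)²)=1.5000, C_1=2.9127: slack
cable 2: √((-4.0000)²+(-1.0000)²)=4.1231, C_2=4.1231: taut
cable 3: √((4.0000)²+(-1.0000)²)=4.1231, C_3=4.1231: taut

1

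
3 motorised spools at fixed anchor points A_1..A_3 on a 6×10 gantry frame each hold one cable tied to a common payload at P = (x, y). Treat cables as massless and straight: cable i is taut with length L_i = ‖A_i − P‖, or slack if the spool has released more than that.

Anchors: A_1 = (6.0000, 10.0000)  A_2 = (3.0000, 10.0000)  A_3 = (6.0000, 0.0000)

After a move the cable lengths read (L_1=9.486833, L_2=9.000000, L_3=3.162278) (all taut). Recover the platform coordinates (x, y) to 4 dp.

circle eqns → linear via eq_j − eq_1; set c_j = A_j·A_j − L_j²
c_1 = 36.0000+100.0000−90.0000 = 46.0000
6.0000·x + 0.0000·y = c_1−c_2 = 18.0000
0.0000·x + 20.0000·y = c_1−c_3 = 20.0000
solve first two rows → x=3.0000, y=1.0000

(3.0000, 1.0000)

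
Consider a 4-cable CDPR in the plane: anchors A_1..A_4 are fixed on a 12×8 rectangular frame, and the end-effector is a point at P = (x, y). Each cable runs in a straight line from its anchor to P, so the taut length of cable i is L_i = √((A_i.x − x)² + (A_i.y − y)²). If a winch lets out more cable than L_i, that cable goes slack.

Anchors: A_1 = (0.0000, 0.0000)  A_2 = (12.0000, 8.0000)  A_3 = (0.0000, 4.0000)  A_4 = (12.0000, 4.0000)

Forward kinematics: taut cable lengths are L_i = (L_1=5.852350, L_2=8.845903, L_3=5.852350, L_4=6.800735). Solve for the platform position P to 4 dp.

expand ‖A_i−P‖²=L_i² and subtract eq 1 (q_i ≔ ‖A_i‖²−L_i²)
q_1 = 0.0000+0.0000−34.2500 = -34.2500
eq1−eq2 → [-24.0000  -16.0000]·P = -164.0000
eq1−eq3 → [0.0000  -8.0000]·P = -16.0000
eq1−eq4 → [-24.0000  -8.0000]·P = -148.0000
2×2 solve → P = (5.5000, 2.0000)
check cable 4: ‖A_4−P‖² = 46.2500 ≈ L_4² = 46.2500 ✓

(5.5000, 2.0000)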